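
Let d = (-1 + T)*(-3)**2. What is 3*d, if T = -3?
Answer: -108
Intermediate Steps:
d = -36 (d = (-1 - 3)*(-3)**2 = -4*9 = -36)
3*d = 3*(-36) = -108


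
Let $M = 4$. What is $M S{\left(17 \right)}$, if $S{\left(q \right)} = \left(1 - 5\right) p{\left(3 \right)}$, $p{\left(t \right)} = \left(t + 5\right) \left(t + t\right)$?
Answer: $-768$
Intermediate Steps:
$p{\left(t \right)} = 2 t \left(5 + t\right)$ ($p{\left(t \right)} = \left(5 + t\right) 2 t = 2 t \left(5 + t\right)$)
$S{\left(q \right)} = -192$ ($S{\left(q \right)} = \left(1 - 5\right) 2 \cdot 3 \left(5 + 3\right) = - 4 \cdot 2 \cdot 3 \cdot 8 = \left(-4\right) 48 = -192$)
$M S{\left(17 \right)} = 4 \left(-192\right) = -768$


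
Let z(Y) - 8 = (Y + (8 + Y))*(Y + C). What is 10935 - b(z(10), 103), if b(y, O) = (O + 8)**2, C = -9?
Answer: -1386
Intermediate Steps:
z(Y) = 8 + (-9 + Y)*(8 + 2*Y) (z(Y) = 8 + (Y + (8 + Y))*(Y - 9) = 8 + (8 + 2*Y)*(-9 + Y) = 8 + (-9 + Y)*(8 + 2*Y))
b(y, O) = (8 + O)**2
10935 - b(z(10), 103) = 10935 - (8 + 103)**2 = 10935 - 1*111**2 = 10935 - 1*12321 = 10935 - 12321 = -1386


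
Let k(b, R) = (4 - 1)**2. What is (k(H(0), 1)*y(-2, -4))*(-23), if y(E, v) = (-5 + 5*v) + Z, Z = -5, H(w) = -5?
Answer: 6210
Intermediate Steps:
k(b, R) = 9 (k(b, R) = 3**2 = 9)
y(E, v) = -10 + 5*v (y(E, v) = (-5 + 5*v) - 5 = -10 + 5*v)
(k(H(0), 1)*y(-2, -4))*(-23) = (9*(-10 + 5*(-4)))*(-23) = (9*(-10 - 20))*(-23) = (9*(-30))*(-23) = -270*(-23) = 6210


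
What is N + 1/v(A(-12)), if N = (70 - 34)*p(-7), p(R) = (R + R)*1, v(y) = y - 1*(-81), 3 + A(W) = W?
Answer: -33263/66 ≈ -503.98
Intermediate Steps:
A(W) = -3 + W
v(y) = 81 + y (v(y) = y + 81 = 81 + y)
p(R) = 2*R (p(R) = (2*R)*1 = 2*R)
N = -504 (N = (70 - 34)*(2*(-7)) = 36*(-14) = -504)
N + 1/v(A(-12)) = -504 + 1/(81 + (-3 - 12)) = -504 + 1/(81 - 15) = -504 + 1/66 = -33263/66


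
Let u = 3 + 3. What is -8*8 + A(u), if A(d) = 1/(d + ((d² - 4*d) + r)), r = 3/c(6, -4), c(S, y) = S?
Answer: -2366/37 ≈ -63.946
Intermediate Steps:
r = ½ (r = 3/6 = 3*(⅙) = ½ ≈ 0.50000)
u = 6
A(d) = 1/(½ + d² - 3*d) (A(d) = 1/(d + ((d² - 4*d) + ½)) = 1/(d + (½ + d² - 4*d)) = 1/(½ + d² - 3*d))
-8*8 + A(u) = -8*8 + 2/(1 - 6*6 + 2*6²) = -64 + 2/(1 - 36 + 2*36) = -64 + 2/(1 - 36 + 72) = -64 + 2/37 = -2366/37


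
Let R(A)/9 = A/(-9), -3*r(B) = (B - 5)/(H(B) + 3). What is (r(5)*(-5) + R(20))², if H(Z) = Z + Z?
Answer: 400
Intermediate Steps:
H(Z) = 2*Z
r(B) = -(-5 + B)/(3*(3 + 2*B)) (r(B) = -(B - 5)/(3*(2*B + 3)) = -(-5 + B)/(3*(3 + 2*B)))
R(A) = -A (R(A) = 9*(A/(-9)) = 9*(A*(-⅑)) = 9*(-A/9) = -A)
(r(5)*(-5) + R(20))² = (((5 - 1*5)/(3*(3 + 2*5)))*(-5) - 1*20)² = (((5 - 5)/(3*(3 + 10)))*(-5) - 20)² = (((⅓)*0/13)*(-5) - 20)² = (((⅓)*(1/13)*0)*(-5) - 20)² = (0*(-5) - 20)² = (0 - 20)² = (-20)² = 400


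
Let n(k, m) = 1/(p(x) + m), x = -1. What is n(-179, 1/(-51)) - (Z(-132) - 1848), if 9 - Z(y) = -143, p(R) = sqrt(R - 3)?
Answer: 17646829/10405 - 5202*I/10405 ≈ 1696.0 - 0.49995*I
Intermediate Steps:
p(R) = sqrt(-3 + R)
Z(y) = 152 (Z(y) = 9 - 1*(-143) = 9 + 143 = 152)
n(k, m) = 1/(m + 2*I) (n(k, m) = 1/(sqrt(-3 - 1) + m) = 1/(sqrt(-4) + m) = 1/(2*I + m) = 1/(m + 2*I))
n(-179, 1/(-51)) - (Z(-132) - 1848) = 1/(1/(-51) + 2*I) - (152 - 1848) = 1/(-1/51 + 2*I) - 1*(-1696) = 2601*(-1/51 - 2*I)/10405 + 1696 = 1696 + 2601*(-1/51 - 2*I)/10405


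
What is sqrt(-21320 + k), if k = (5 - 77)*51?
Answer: 4*I*sqrt(1562) ≈ 158.09*I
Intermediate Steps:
k = -3672 (k = -72*51 = -3672)
sqrt(-21320 + k) = sqrt(-21320 - 3672) = sqrt(-24992) = 4*I*sqrt(1562)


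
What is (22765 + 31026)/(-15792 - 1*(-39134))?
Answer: 53791/23342 ≈ 2.3045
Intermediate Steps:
(22765 + 31026)/(-15792 - 1*(-39134)) = 53791/(-15792 + 39134) = 53791/23342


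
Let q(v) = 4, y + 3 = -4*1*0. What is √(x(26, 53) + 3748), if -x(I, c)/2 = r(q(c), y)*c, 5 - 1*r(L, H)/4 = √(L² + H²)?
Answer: 2*√937 ≈ 61.221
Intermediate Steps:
y = -3 (y = -3 - 4*1*0 = -3 - 4*0 = -3 + 0 = -3)
r(L, H) = 20 - 4*√(H² + L²) (r(L, H) = 20 - 4*√(L² + H²) = 20 - 4*√(H² + L²))
x(I, c) = 0 (x(I, c) = -2*(20 - 4*√((-3)² + 4²))*c = -2*(20 - 4*√(9 + 16))*c = -2*(20 - 4*√25)*c = -2*(20 - 4*5)*c = -2*(20 - 20)*c = -0*c = -2*0 = 0)
√(x(26, 53) + 3748) = √(0 + 3748) = √3748 = 2*√937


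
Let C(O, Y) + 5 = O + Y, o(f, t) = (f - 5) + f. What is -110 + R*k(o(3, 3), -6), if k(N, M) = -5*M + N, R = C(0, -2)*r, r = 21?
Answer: -4667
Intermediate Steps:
o(f, t) = -5 + 2*f (o(f, t) = (-5 + f) + f = -5 + 2*f)
C(O, Y) = -5 + O + Y (C(O, Y) = -5 + (O + Y) = -5 + O + Y)
R = -147 (R = (-5 + 0 - 2)*21 = -7*21 = -147)
k(N, M) = N - 5*M
-110 + R*k(o(3, 3), -6) = -110 - 147*((-5 + 2*3) - 5*(-6)) = -110 - 147*((-5 + 6) + 30) = -110 - 147*(1 + 30) = -110 - 147*31 = -110 - 4557 = -4667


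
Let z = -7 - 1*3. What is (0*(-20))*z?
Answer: 0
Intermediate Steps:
z = -10 (z = -7 - 3 = -10)
(0*(-20))*z = (0*(-20))*(-10) = 0*(-10) = 0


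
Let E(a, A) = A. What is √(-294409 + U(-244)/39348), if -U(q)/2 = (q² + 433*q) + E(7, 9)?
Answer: I*√1406850470886/2186 ≈ 542.59*I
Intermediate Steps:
U(q) = -18 - 866*q - 2*q² (U(q) = -2*((q² + 433*q) + 9) = -2*(9 + q² + 433*q) = -18 - 866*q - 2*q²)
√(-294409 + U(-244)/39348) = √(-294409 + (-18 - 866*(-244) - 2*(-244)²)/39348) = √(-294409 + (-18 + 211304 - 2*59536)*(1/39348)) = √(-294409 + (-18 + 211304 - 119072)*(1/39348)) = √(-294409 + 92214*(1/39348)) = √(-294409 + 5123/2186) = √(-643572951/2186) = I*√1406850470886/2186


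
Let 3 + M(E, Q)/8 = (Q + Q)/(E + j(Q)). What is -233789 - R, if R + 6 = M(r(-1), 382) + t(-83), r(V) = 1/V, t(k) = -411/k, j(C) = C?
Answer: -7392824744/31623 ≈ -2.3378e+5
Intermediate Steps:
M(E, Q) = -24 + 16*Q/(E + Q) (M(E, Q) = -24 + 8*((Q + Q)/(E + Q)) = -24 + 8*((2*Q)/(E + Q)) = -24 + 8*(2*Q/(E + Q)) = -24 + 16*Q/(E + Q))
R = -284803/31623 (R = -6 + (8*(-1*382 - 3/(-1))/(1/(-1) + 382) - 411/(-83)) = -6 + (8*(-382 - 3*(-1))/(-1 + 382) - 411*(-1/83)) = -6 + (8*(-382 + 3)/381 + 411/83) = -6 + (8*(1/381)*(-379) + 411/83) = -6 + (-3032/381 + 411/83) = -6 - 95065/31623 = -284803/31623 ≈ -9.0062)
-233789 - R = -233789 - 1*(-284803/31623) = -233789 + 284803/31623 = -7392824744/31623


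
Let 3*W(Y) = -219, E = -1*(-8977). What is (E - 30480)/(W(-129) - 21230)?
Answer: 21503/21303 ≈ 1.0094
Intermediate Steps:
E = 8977
W(Y) = -73 (W(Y) = (⅓)*(-219) = -73)
(E - 30480)/(W(-129) - 21230) = (8977 - 30480)/(-73 - 21230) = -21503/(-21303) = -21503*(-1/21303) = 21503/21303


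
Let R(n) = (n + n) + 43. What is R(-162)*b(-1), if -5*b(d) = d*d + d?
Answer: 0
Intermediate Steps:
b(d) = -d/5 - d²/5 (b(d) = -(d*d + d)/5 = -(d² + d)/5 = -(d + d²)/5 = -d/5 - d²/5)
R(n) = 43 + 2*n (R(n) = 2*n + 43 = 43 + 2*n)
R(-162)*b(-1) = (43 + 2*(-162))*(-⅕*(-1)*(1 - 1)) = (43 - 324)*(-⅕*(-1)*0) = -281*0 = 0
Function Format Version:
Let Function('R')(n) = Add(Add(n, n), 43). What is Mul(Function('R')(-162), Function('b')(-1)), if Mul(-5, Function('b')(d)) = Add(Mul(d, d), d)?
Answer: 0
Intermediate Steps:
Function('b')(d) = Add(Mul(Rational(-1, 5), d), Mul(Rational(-1, 5), Pow(d, 2))) (Function('b')(d) = Mul(Rational(-1, 5), Add(Mul(d, d), d)) = Mul(Rational(-1, 5), Add(Pow(d, 2), d)) = Mul(Rational(-1, 5), Add(d, Pow(d, 2))) = Add(Mul(Rational(-1, 5), d), Mul(Rational(-1, 5), Pow(d, 2))))
Function('R')(n) = Add(43, Mul(2, n)) (Function('R')(n) = Add(Mul(2, n), 43) = Add(43, Mul(2, n)))
Mul(Function('R')(-162), Function('b')(-1)) = Mul(Add(43, Mul(2, -162)), Mul(Rational(-1, 5), -1, Add(1, -1))) = Mul(Add(43, -324), Mul(Rational(-1, 5), -1, 0)) = Mul(-281, 0) = 0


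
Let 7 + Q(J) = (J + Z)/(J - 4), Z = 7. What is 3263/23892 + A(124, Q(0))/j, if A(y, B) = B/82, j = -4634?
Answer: 177158557/1296953328 ≈ 0.13660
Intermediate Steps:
Q(J) = -7 + (7 + J)/(-4 + J) (Q(J) = -7 + (J + 7)/(J - 4) = -7 + (7 + J)/(-4 + J))
A(y, B) = B/82 (A(y, B) = B*(1/82) = B/82)
3263/23892 + A(124, Q(0))/j = 3263/23892 + (((35 - 6*0)/(-4 + 0))/82)/(-4634) = 3263*(1/23892) + (((35 + 0)/(-4))/82)*(-1/4634) = 3263/23892 + ((-¼*35)/82)*(-1/4634) = 3263/23892 + ((1/82)*(-35/4))*(-1/4634) = 3263/23892 - 35/328*(-1/4634) = 3263/23892 + 5/217136 = 177158557/1296953328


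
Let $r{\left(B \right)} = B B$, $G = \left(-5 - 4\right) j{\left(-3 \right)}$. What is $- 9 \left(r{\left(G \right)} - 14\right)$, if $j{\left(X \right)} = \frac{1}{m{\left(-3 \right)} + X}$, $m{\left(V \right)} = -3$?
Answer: $\frac{423}{4} \approx 105.75$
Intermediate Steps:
$j{\left(X \right)} = \frac{1}{-3 + X}$
$G = \frac{3}{2}$ ($G = \frac{-5 - 4}{-3 - 3} = - \frac{9}{-6} = \left(-9\right) \left(- \frac{1}{6}\right) = \frac{3}{2} \approx 1.5$)
$r{\left(B \right)} = B^{2}$
$- 9 \left(r{\left(G \right)} - 14\right) = - 9 \left(\left(\frac{3}{2}\right)^{2} - 14\right) = - 9 \left(\frac{9}{4} - 14\right) = \left(-9\right) \left(- \frac{47}{4}\right) = \frac{423}{4}$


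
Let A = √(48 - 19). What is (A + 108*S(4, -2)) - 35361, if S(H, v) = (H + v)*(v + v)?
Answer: -36225 + √29 ≈ -36220.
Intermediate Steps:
A = √29 ≈ 5.3852
S(H, v) = 2*v*(H + v) (S(H, v) = (H + v)*(2*v) = 2*v*(H + v))
(A + 108*S(4, -2)) - 35361 = (√29 + 108*(2*(-2)*(4 - 2))) - 35361 = (√29 + 108*(2*(-2)*2)) - 35361 = (√29 + 108*(-8)) - 35361 = (√29 - 864) - 35361 = (-864 + √29) - 35361 = -36225 + √29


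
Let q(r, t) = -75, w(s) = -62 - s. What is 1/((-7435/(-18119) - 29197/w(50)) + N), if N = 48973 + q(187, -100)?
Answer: 289904/14251419101 ≈ 2.0342e-5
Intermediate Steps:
N = 48898 (N = 48973 - 75 = 48898)
1/((-7435/(-18119) - 29197/w(50)) + N) = 1/((-7435/(-18119) - 29197/(-62 - 1*50)) + 48898) = 1/((-7435*(-1/18119) - 29197/(-62 - 50)) + 48898) = 1/((7435/18119 - 29197/(-112)) + 48898) = 1/((7435/18119 - 29197*(-1/112)) + 48898) = 1/((7435/18119 + 4171/16) + 48898) = 1/(75693309/289904 + 48898) = 1/(14251419101/289904) = 289904/14251419101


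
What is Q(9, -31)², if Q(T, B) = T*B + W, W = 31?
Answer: 61504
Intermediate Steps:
Q(T, B) = 31 + B*T (Q(T, B) = T*B + 31 = B*T + 31 = 31 + B*T)
Q(9, -31)² = (31 - 31*9)² = (31 - 279)² = (-248)² = 61504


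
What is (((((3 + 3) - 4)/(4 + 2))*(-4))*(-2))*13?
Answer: 104/3 ≈ 34.667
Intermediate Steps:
(((((3 + 3) - 4)/(4 + 2))*(-4))*(-2))*13 = ((((6 - 4)/6)*(-4))*(-2))*13 = (((2*(1/6))*(-4))*(-2))*13 = (((1/3)*(-4))*(-2))*13 = -4/3*(-2)*13 = (8/3)*13 = 104/3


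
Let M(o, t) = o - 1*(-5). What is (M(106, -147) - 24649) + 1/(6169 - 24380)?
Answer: -446861519/18211 ≈ -24538.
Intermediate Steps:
M(o, t) = 5 + o (M(o, t) = o + 5 = 5 + o)
(M(106, -147) - 24649) + 1/(6169 - 24380) = ((5 + 106) - 24649) + 1/(6169 - 24380) = (111 - 24649) + 1/(-18211) = -24538 - 1/18211 = -446861519/18211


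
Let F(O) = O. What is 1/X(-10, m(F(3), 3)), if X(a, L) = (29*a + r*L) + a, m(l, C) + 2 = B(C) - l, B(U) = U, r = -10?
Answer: -1/280 ≈ -0.0035714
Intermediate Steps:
m(l, C) = -2 + C - l (m(l, C) = -2 + (C - l) = -2 + C - l)
X(a, L) = -10*L + 30*a (X(a, L) = (29*a - 10*L) + a = (-10*L + 29*a) + a = -10*L + 30*a)
1/X(-10, m(F(3), 3)) = 1/(-10*(-2 + 3 - 1*3) + 30*(-10)) = 1/(-10*(-2 + 3 - 3) - 300) = 1/(-10*(-2) - 300) = 1/(20 - 300) = 1/(-280) = -1/280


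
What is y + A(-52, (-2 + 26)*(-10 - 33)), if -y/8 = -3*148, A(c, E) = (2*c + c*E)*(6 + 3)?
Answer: 485592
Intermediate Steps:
A(c, E) = 18*c + 9*E*c (A(c, E) = (2*c + E*c)*9 = 18*c + 9*E*c)
y = 3552 (y = -(-24)*148 = -8*(-444) = 3552)
y + A(-52, (-2 + 26)*(-10 - 33)) = 3552 + 9*(-52)*(2 + (-2 + 26)*(-10 - 33)) = 3552 + 9*(-52)*(2 + 24*(-43)) = 3552 + 9*(-52)*(2 - 1032) = 3552 + 9*(-52)*(-1030) = 3552 + 482040 = 485592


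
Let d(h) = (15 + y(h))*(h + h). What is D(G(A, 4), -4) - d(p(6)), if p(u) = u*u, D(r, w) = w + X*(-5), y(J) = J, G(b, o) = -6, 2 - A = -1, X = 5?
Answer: -3701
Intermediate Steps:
A = 3 (A = 2 - 1*(-1) = 2 + 1 = 3)
D(r, w) = -25 + w (D(r, w) = w + 5*(-5) = w - 25 = -25 + w)
p(u) = u²
d(h) = 2*h*(15 + h) (d(h) = (15 + h)*(h + h) = (15 + h)*(2*h) = 2*h*(15 + h))
D(G(A, 4), -4) - d(p(6)) = (-25 - 4) - 2*6²*(15 + 6²) = -29 - 2*36*(15 + 36) = -29 - 2*36*51 = -29 - 1*3672 = -29 - 3672 = -3701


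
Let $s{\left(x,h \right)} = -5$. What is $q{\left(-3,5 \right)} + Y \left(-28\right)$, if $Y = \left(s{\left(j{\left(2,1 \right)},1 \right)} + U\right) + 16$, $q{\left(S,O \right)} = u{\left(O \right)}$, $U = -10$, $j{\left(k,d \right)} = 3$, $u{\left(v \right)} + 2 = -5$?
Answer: $-35$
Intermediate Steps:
$u{\left(v \right)} = -7$ ($u{\left(v \right)} = -2 - 5 = -7$)
$q{\left(S,O \right)} = -7$
$Y = 1$ ($Y = \left(-5 - 10\right) + 16 = -15 + 16 = 1$)
$q{\left(-3,5 \right)} + Y \left(-28\right) = -7 + 1 \left(-28\right) = -7 - 28 = -35$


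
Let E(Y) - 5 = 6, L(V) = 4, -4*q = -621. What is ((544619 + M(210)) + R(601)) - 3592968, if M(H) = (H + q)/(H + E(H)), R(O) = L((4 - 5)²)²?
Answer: -2694724911/884 ≈ -3.0483e+6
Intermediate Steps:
q = 621/4 (q = -¼*(-621) = 621/4 ≈ 155.25)
E(Y) = 11 (E(Y) = 5 + 6 = 11)
R(O) = 16 (R(O) = 4² = 16)
M(H) = (621/4 + H)/(11 + H) (M(H) = (H + 621/4)/(H + 11) = (621/4 + H)/(11 + H))
((544619 + M(210)) + R(601)) - 3592968 = ((544619 + (621/4 + 210)/(11 + 210)) + 16) - 3592968 = ((544619 + (1461/4)/221) + 16) - 3592968 = ((544619 + (1/221)*(1461/4)) + 16) - 3592968 = ((544619 + 1461/884) + 16) - 3592968 = (481444657/884 + 16) - 3592968 = 481458801/884 - 3592968 = -2694724911/884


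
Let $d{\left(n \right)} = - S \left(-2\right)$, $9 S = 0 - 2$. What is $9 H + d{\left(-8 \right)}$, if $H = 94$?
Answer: $\frac{7610}{9} \approx 845.56$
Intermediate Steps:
$S = - \frac{2}{9}$ ($S = \frac{0 - 2}{9} = \frac{1}{9} \left(-2\right) = - \frac{2}{9} \approx -0.22222$)
$d{\left(n \right)} = - \frac{4}{9}$ ($d{\left(n \right)} = \left(-1\right) \left(- \frac{2}{9}\right) \left(-2\right) = \frac{2}{9} \left(-2\right) = - \frac{4}{9}$)
$9 H + d{\left(-8 \right)} = 9 \cdot 94 - \frac{4}{9} = 846 - \frac{4}{9} = \frac{7610}{9}$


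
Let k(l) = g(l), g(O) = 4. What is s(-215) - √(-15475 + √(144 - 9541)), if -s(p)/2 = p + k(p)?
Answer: 422 - √(-15475 + I*√9397) ≈ 421.61 - 124.4*I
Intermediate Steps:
k(l) = 4
s(p) = -8 - 2*p (s(p) = -2*(p + 4) = -2*(4 + p) = -8 - 2*p)
s(-215) - √(-15475 + √(144 - 9541)) = (-8 - 2*(-215)) - √(-15475 + √(144 - 9541)) = (-8 + 430) - √(-15475 + √(-9397)) = 422 - √(-15475 + I*√9397)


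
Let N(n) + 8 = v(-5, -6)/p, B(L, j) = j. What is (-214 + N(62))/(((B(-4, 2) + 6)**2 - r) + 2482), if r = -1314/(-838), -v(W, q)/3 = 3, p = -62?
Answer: -5763345/66099254 ≈ -0.087192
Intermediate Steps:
v(W, q) = -9 (v(W, q) = -3*3 = -9)
r = 657/419 (r = -1314*(-1/838) = 657/419 ≈ 1.5680)
N(n) = -487/62 (N(n) = -8 - 9/(-62) = -8 - 9*(-1/62) = -8 + 9/62 = -487/62)
(-214 + N(62))/(((B(-4, 2) + 6)**2 - r) + 2482) = (-214 - 487/62)/(((2 + 6)**2 - 1*657/419) + 2482) = -13755/(62*((8**2 - 657/419) + 2482)) = -13755/(62*((64 - 657/419) + 2482)) = -13755/(62*(26159/419 + 2482)) = -13755/(62*1066117/419) = -13755/62*419/1066117 = -5763345/66099254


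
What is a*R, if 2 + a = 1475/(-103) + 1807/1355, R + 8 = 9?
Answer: -2091634/139565 ≈ -14.987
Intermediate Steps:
R = 1 (R = -8 + 9 = 1)
a = -2091634/139565 (a = -2 + (1475/(-103) + 1807/1355) = -2 + (1475*(-1/103) + 1807*(1/1355)) = -2 + (-1475/103 + 1807/1355) = -2 - 1812504/139565 = -2091634/139565 ≈ -14.987)
a*R = -2091634/139565*1 = -2091634/139565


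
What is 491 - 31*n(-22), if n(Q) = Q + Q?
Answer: 1855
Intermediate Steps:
n(Q) = 2*Q
491 - 31*n(-22) = 491 - 62*(-22) = 491 - 31*(-44) = 491 + 1364 = 1855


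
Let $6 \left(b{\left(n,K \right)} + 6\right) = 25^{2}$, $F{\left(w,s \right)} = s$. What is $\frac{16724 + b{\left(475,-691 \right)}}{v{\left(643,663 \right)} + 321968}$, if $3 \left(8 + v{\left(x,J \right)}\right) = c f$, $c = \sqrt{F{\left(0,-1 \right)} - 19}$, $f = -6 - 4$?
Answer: $\frac{2437229151}{46646208820} + \frac{100933 i \sqrt{5}}{93292417640} \approx 0.052249 + 2.4192 \cdot 10^{-6} i$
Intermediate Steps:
$b{\left(n,K \right)} = \frac{589}{6}$ ($b{\left(n,K \right)} = -6 + \frac{25^{2}}{6} = -6 + \frac{1}{6} \cdot 625 = -6 + \frac{625}{6} = \frac{589}{6}$)
$f = -10$ ($f = -6 - 4 = -10$)
$c = 2 i \sqrt{5}$ ($c = \sqrt{-1 - 19} = \sqrt{-20} = 2 i \sqrt{5} \approx 4.4721 i$)
$v{\left(x,J \right)} = -8 - \frac{20 i \sqrt{5}}{3}$ ($v{\left(x,J \right)} = -8 + \frac{2 i \sqrt{5} \left(-10\right)}{3} = -8 + \frac{\left(-20\right) i \sqrt{5}}{3} = -8 - \frac{20 i \sqrt{5}}{3}$)
$\frac{16724 + b{\left(475,-691 \right)}}{v{\left(643,663 \right)} + 321968} = \frac{16724 + \frac{589}{6}}{\left(-8 - \frac{20 i \sqrt{5}}{3}\right) + 321968} = \frac{100933}{6 \left(321960 - \frac{20 i \sqrt{5}}{3}\right)}$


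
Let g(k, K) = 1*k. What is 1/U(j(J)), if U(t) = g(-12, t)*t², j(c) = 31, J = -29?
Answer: -1/11532 ≈ -8.6715e-5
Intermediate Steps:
g(k, K) = k
U(t) = -12*t²
1/U(j(J)) = 1/(-12*31²) = 1/(-12*961) = 1/(-11532) = -1/11532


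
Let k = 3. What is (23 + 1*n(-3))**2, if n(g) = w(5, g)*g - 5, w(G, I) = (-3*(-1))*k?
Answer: 81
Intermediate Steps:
w(G, I) = 9 (w(G, I) = -3*(-1)*3 = 3*3 = 9)
n(g) = -5 + 9*g (n(g) = 9*g - 5 = -5 + 9*g)
(23 + 1*n(-3))**2 = (23 + 1*(-5 + 9*(-3)))**2 = (23 + 1*(-5 - 27))**2 = (23 + 1*(-32))**2 = (23 - 32)**2 = (-9)**2 = 81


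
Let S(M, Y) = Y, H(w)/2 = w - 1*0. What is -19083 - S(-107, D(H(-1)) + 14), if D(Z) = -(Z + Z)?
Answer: -19101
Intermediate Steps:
H(w) = 2*w (H(w) = 2*(w - 1*0) = 2*(w + 0) = 2*w)
D(Z) = -2*Z
-19083 - S(-107, D(H(-1)) + 14) = -19083 - (-4*(-1) + 14) = -19083 - (-2*(-2) + 14) = -19083 - (4 + 14) = -19083 - 1*18 = -19083 - 18 = -19101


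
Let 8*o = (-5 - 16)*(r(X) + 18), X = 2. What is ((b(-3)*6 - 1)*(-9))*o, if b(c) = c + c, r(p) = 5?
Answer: -160839/8 ≈ -20105.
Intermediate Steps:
b(c) = 2*c
o = -483/8 (o = ((-5 - 16)*(5 + 18))/8 = (-21*23)/8 = (1/8)*(-483) = -483/8 ≈ -60.375)
((b(-3)*6 - 1)*(-9))*o = (((2*(-3))*6 - 1)*(-9))*(-483/8) = ((-6*6 - 1)*(-9))*(-483/8) = ((-36 - 1)*(-9))*(-483/8) = -37*(-9)*(-483/8) = 333*(-483/8) = -160839/8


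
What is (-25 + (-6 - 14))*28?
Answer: -1260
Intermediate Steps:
(-25 + (-6 - 14))*28 = (-25 - 20)*28 = -45*28 = -1260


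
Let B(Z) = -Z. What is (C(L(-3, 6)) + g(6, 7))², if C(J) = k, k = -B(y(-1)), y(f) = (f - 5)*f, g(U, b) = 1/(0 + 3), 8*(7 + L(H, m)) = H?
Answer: 361/9 ≈ 40.111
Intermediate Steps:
L(H, m) = -7 + H/8
g(U, b) = ⅓ (g(U, b) = 1/3 = ⅓)
y(f) = f*(-5 + f) (y(f) = (-5 + f)*f = f*(-5 + f))
k = 6 (k = -(-1)*(-(-5 - 1)) = -(-1)*(-1*(-6)) = -(-1)*6 = -1*(-6) = 6)
C(J) = 6
(C(L(-3, 6)) + g(6, 7))² = (6 + ⅓)² = (19/3)² = 361/9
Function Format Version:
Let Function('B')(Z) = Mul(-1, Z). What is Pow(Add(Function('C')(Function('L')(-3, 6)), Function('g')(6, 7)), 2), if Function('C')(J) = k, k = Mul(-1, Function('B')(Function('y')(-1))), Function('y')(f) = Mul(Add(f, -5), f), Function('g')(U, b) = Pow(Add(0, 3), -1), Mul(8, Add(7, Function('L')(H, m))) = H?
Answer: Rational(361, 9) ≈ 40.111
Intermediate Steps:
Function('L')(H, m) = Add(-7, Mul(Rational(1, 8), H))
Function('g')(U, b) = Rational(1, 3) (Function('g')(U, b) = Pow(3, -1) = Rational(1, 3))
Function('y')(f) = Mul(f, Add(-5, f)) (Function('y')(f) = Mul(Add(-5, f), f) = Mul(f, Add(-5, f)))
k = 6 (k = Mul(-1, Mul(-1, Mul(-1, Add(-5, -1)))) = Mul(-1, Mul(-1, Mul(-1, -6))) = Mul(-1, Mul(-1, 6)) = Mul(-1, -6) = 6)
Function('C')(J) = 6
Pow(Add(Function('C')(Function('L')(-3, 6)), Function('g')(6, 7)), 2) = Pow(Add(6, Rational(1, 3)), 2) = Pow(Rational(19, 3), 2) = Rational(361, 9)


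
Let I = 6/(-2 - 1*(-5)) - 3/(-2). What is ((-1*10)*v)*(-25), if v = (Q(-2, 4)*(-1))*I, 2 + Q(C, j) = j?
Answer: -1750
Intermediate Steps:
Q(C, j) = -2 + j
I = 7/2 (I = 6/(-2 + 5) - 3*(-½) = 6/3 + 3/2 = 6*(⅓) + 3/2 = 2 + 3/2 = 7/2 ≈ 3.5000)
v = -7 (v = ((-2 + 4)*(-1))*(7/2) = (2*(-1))*(7/2) = -2*7/2 = -7)
((-1*10)*v)*(-25) = (-1*10*(-7))*(-25) = -10*(-7)*(-25) = 70*(-25) = -1750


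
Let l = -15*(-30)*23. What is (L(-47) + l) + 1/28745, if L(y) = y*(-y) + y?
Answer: 232662031/28745 ≈ 8094.0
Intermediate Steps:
l = 10350 (l = 450*23 = 10350)
L(y) = y - y**2 (L(y) = -y**2 + y = y - y**2)
(L(-47) + l) + 1/28745 = (-47*(1 - 1*(-47)) + 10350) + 1/28745 = (-47*(1 + 47) + 10350) + 1/28745 = (-47*48 + 10350) + 1/28745 = (-2256 + 10350) + 1/28745 = 8094 + 1/28745 = 232662031/28745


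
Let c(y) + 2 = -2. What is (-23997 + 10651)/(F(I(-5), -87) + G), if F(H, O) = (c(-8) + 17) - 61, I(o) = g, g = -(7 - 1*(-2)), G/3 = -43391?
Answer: 13346/130221 ≈ 0.10249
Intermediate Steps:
c(y) = -4 (c(y) = -2 - 2 = -4)
G = -130173 (G = 3*(-43391) = -130173)
g = -9 (g = -(7 + 2) = -1*9 = -9)
I(o) = -9
F(H, O) = -48 (F(H, O) = (-4 + 17) - 61 = 13 - 61 = -48)
(-23997 + 10651)/(F(I(-5), -87) + G) = (-23997 + 10651)/(-48 - 130173) = -13346/(-130221) = -13346*(-1/130221) = 13346/130221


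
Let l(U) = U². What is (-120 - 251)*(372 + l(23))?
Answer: -334271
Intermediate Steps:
(-120 - 251)*(372 + l(23)) = (-120 - 251)*(372 + 23²) = -371*(372 + 529) = -371*901 = -334271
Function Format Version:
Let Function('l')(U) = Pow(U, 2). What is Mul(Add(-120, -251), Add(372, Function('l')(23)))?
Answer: -334271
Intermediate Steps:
Mul(Add(-120, -251), Add(372, Function('l')(23))) = Mul(Add(-120, -251), Add(372, Pow(23, 2))) = Mul(-371, Add(372, 529)) = Mul(-371, 901) = -334271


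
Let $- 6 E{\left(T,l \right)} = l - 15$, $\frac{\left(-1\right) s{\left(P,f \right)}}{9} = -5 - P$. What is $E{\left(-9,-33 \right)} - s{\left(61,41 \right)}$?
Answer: $-586$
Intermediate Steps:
$s{\left(P,f \right)} = 45 + 9 P$ ($s{\left(P,f \right)} = - 9 \left(-5 - P\right) = 45 + 9 P$)
$E{\left(T,l \right)} = \frac{5}{2} - \frac{l}{6}$ ($E{\left(T,l \right)} = - \frac{l - 15}{6} = - \frac{-15 + l}{6} = \frac{5}{2} - \frac{l}{6}$)
$E{\left(-9,-33 \right)} - s{\left(61,41 \right)} = \left(\frac{5}{2} - - \frac{11}{2}\right) - \left(45 + 9 \cdot 61\right) = \left(\frac{5}{2} + \frac{11}{2}\right) - \left(45 + 549\right) = 8 - 594 = -586$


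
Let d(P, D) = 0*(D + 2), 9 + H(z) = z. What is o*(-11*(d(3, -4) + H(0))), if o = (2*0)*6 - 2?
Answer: -198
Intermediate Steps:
H(z) = -9 + z
d(P, D) = 0 (d(P, D) = 0*(2 + D) = 0)
o = -2 (o = 0*6 - 2 = 0 - 2 = -2)
o*(-11*(d(3, -4) + H(0))) = -(-22)*(0 + (-9 + 0)) = -(-22)*(0 - 9) = -(-22)*(-9) = -2*99 = -198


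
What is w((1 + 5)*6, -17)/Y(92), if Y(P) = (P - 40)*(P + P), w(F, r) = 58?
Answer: 29/4784 ≈ 0.0060619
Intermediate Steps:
Y(P) = 2*P*(-40 + P) (Y(P) = (-40 + P)*(2*P) = 2*P*(-40 + P))
w((1 + 5)*6, -17)/Y(92) = 58/((2*92*(-40 + 92))) = 58/((2*92*52)) = 58/9568 = 58*(1/9568) = 29/4784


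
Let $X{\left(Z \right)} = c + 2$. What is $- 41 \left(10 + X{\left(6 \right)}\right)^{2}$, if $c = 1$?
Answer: $-6929$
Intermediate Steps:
$X{\left(Z \right)} = 3$ ($X{\left(Z \right)} = 1 + 2 = 3$)
$- 41 \left(10 + X{\left(6 \right)}\right)^{2} = - 41 \left(10 + 3\right)^{2} = - 41 \cdot 13^{2} = \left(-41\right) 169 = -6929$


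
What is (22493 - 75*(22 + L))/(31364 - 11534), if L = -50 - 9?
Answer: 12634/9915 ≈ 1.2742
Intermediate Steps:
L = -59
(22493 - 75*(22 + L))/(31364 - 11534) = (22493 - 75*(22 - 59))/(31364 - 11534) = (22493 - 75*(-37))/19830 = (22493 + 2775)*(1/19830) = 25268*(1/19830) = 12634/9915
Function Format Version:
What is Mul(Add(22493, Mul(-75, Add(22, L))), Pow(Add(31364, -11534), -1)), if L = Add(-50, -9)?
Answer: Rational(12634, 9915) ≈ 1.2742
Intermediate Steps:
L = -59
Mul(Add(22493, Mul(-75, Add(22, L))), Pow(Add(31364, -11534), -1)) = Mul(Add(22493, Mul(-75, Add(22, -59))), Pow(Add(31364, -11534), -1)) = Mul(Add(22493, Mul(-75, -37)), Pow(19830, -1)) = Mul(Add(22493, 2775), Rational(1, 19830)) = Mul(25268, Rational(1, 19830)) = Rational(12634, 9915)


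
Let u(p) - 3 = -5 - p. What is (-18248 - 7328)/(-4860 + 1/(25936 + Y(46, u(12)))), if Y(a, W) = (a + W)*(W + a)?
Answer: 689528960/131025599 ≈ 5.2626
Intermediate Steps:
u(p) = -2 - p (u(p) = 3 + (-5 - p) = -2 - p)
Y(a, W) = (W + a)² (Y(a, W) = (W + a)*(W + a) = (W + a)²)
(-18248 - 7328)/(-4860 + 1/(25936 + Y(46, u(12)))) = (-18248 - 7328)/(-4860 + 1/(25936 + ((-2 - 1*12) + 46)²)) = -25576/(-4860 + 1/(25936 + ((-2 - 12) + 46)²)) = -25576/(-4860 + 1/(25936 + (-14 + 46)²)) = -25576/(-4860 + 1/(25936 + 32²)) = -25576/(-4860 + 1/(25936 + 1024)) = -25576/(-4860 + 1/26960) = -25576/(-131025599/26960) = -25576*(-26960/131025599) = 689528960/131025599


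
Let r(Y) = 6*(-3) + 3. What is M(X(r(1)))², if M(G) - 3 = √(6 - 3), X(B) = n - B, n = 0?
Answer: (3 + √3)² ≈ 22.392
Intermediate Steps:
r(Y) = -15 (r(Y) = -18 + 3 = -15)
X(B) = -B (X(B) = 0 - B = -B)
M(G) = 3 + √3 (M(G) = 3 + √(6 - 3) = 3 + √3)
M(X(r(1)))² = (3 + √3)²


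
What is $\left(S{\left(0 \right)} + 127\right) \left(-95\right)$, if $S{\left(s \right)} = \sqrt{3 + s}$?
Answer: $-12065 - 95 \sqrt{3} \approx -12230.0$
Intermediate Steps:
$\left(S{\left(0 \right)} + 127\right) \left(-95\right) = \left(\sqrt{3 + 0} + 127\right) \left(-95\right) = \left(\sqrt{3} + 127\right) \left(-95\right) = \left(127 + \sqrt{3}\right) \left(-95\right) = -12065 - 95 \sqrt{3}$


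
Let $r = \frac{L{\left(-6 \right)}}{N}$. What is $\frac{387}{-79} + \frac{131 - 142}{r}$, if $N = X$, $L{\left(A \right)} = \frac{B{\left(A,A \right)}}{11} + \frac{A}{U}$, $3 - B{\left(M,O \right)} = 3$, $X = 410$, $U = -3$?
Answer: $- \frac{178532}{79} \approx -2259.9$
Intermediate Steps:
$B{\left(M,O \right)} = 0$ ($B{\left(M,O \right)} = 3 - 3 = 0$)
$L{\left(A \right)} = - \frac{A}{3}$ ($L{\left(A \right)} = \frac{0}{11} + \frac{A}{-3} = 0 \cdot \frac{1}{11} + A \left(- \frac{1}{3}\right) = 0 - \frac{A}{3} = - \frac{A}{3}$)
$N = 410$
$r = \frac{1}{205}$ ($r = \frac{\left(- \frac{1}{3}\right) \left(-6\right)}{410} = 2 \cdot \frac{1}{410} = \frac{1}{205} \approx 0.0048781$)
$\frac{387}{-79} + \frac{131 - 142}{r} = \frac{387}{-79} + \left(131 - 142\right) \frac{1}{\frac{1}{205}} = 387 \left(- \frac{1}{79}\right) + \left(131 - 142\right) 205 = - \frac{387}{79} - 2255 = - \frac{178532}{79}$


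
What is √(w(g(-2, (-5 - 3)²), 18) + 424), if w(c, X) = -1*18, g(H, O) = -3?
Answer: √406 ≈ 20.149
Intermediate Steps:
w(c, X) = -18
√(w(g(-2, (-5 - 3)²), 18) + 424) = √(-18 + 424) = √406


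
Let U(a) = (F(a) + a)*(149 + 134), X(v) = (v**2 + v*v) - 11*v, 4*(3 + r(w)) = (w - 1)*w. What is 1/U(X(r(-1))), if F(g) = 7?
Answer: 1/13301 ≈ 7.5182e-5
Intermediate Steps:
r(w) = -3 + w*(-1 + w)/4 (r(w) = -3 + ((w - 1)*w)/4 = -3 + ((-1 + w)*w)/4 = -3 + (w*(-1 + w))/4 = -3 + w*(-1 + w)/4)
X(v) = -11*v + 2*v**2 (X(v) = (v**2 + v**2) - 11*v = 2*v**2 - 11*v = -11*v + 2*v**2)
U(a) = 1981 + 283*a (U(a) = (7 + a)*(149 + 134) = (7 + a)*283 = 1981 + 283*a)
1/U(X(r(-1))) = 1/(1981 + 283*((-3 - 1/4*(-1) + (1/4)*(-1)**2)*(-11 + 2*(-3 - 1/4*(-1) + (1/4)*(-1)**2)))) = 1/(1981 + 283*((-3 + 1/4 + (1/4)*1)*(-11 + 2*(-3 + 1/4 + (1/4)*1)))) = 1/(1981 + 283*((-3 + 1/4 + 1/4)*(-11 + 2*(-3 + 1/4 + 1/4)))) = 1/(1981 + 283*(-5*(-11 + 2*(-5/2))/2)) = 1/(1981 + 283*(-5*(-11 - 5)/2)) = 1/(1981 + 283*(-5/2*(-16))) = 1/(1981 + 283*40) = 1/(1981 + 11320) = 1/13301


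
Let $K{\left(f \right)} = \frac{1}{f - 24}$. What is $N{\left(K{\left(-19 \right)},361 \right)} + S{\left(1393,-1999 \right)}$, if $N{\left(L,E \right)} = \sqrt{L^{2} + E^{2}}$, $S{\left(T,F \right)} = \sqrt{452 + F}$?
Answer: $\frac{\sqrt{240963530}}{43} + i \sqrt{1547} \approx 361.0 + 39.332 i$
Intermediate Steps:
$K{\left(f \right)} = \frac{1}{-24 + f}$
$N{\left(L,E \right)} = \sqrt{E^{2} + L^{2}}$
$N{\left(K{\left(-19 \right)},361 \right)} + S{\left(1393,-1999 \right)} = \sqrt{361^{2} + \left(\frac{1}{-24 - 19}\right)^{2}} + \sqrt{452 - 1999} = \sqrt{130321 + \left(\frac{1}{-43}\right)^{2}} + \sqrt{-1547} = \sqrt{130321 + \left(- \frac{1}{43}\right)^{2}} + i \sqrt{1547} = \sqrt{130321 + \frac{1}{1849}} + i \sqrt{1547} = \sqrt{\frac{240963530}{1849}} + i \sqrt{1547} = \frac{\sqrt{240963530}}{43} + i \sqrt{1547}$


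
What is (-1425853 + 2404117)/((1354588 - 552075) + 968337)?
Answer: 489132/885425 ≈ 0.55243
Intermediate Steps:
(-1425853 + 2404117)/((1354588 - 552075) + 968337) = 978264/(802513 + 968337) = 978264/1770850 = 978264*(1/1770850) = 489132/885425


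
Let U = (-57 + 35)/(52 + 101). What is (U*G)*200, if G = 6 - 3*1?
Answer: -4400/51 ≈ -86.275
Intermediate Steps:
U = -22/153 ≈ -0.14379
G = 3 (G = 6 - 3 = 3)
(U*G)*200 = -22/153*3*200 = -22/51*200 = -4400/51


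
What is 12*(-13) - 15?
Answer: -171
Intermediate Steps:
12*(-13) - 15 = -156 - 15 = -171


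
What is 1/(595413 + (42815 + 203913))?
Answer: 1/842141 ≈ 1.1874e-6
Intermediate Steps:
1/(595413 + (42815 + 203913)) = 1/(595413 + 246728) = 1/842141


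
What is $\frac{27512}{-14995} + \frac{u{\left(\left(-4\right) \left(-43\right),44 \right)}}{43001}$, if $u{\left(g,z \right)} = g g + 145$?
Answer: $- \frac{105322451}{92114285} \approx -1.1434$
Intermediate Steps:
$u{\left(g,z \right)} = 145 + g^{2}$ ($u{\left(g,z \right)} = g^{2} + 145 = 145 + g^{2}$)
$\frac{27512}{-14995} + \frac{u{\left(\left(-4\right) \left(-43\right),44 \right)}}{43001} = \frac{27512}{-14995} + \frac{145 + \left(\left(-4\right) \left(-43\right)\right)^{2}}{43001} = 27512 \left(- \frac{1}{14995}\right) + \left(145 + 172^{2}\right) \frac{1}{43001} = - \frac{27512}{14995} + \left(145 + 29584\right) \frac{1}{43001} = - \frac{27512}{14995} + 29729 \cdot \frac{1}{43001} = - \frac{27512}{14995} + \frac{4247}{6143} = - \frac{105322451}{92114285}$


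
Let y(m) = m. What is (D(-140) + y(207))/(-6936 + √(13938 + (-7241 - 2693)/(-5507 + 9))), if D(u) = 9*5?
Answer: -4804900128/132210835375 - 252*√105343134221/132210835375 ≈ -0.036961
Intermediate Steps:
D(u) = 45
(D(-140) + y(207))/(-6936 + √(13938 + (-7241 - 2693)/(-5507 + 9))) = (45 + 207)/(-6936 + √(13938 + (-7241 - 2693)/(-5507 + 9))) = 252/(-6936 + √(13938 - 9934/(-5498))) = 252/(-6936 + √(13938 - 9934*(-1/5498))) = 252/(-6936 + √(13938 + 4967/2749)) = 252/(-6936 + √(38320529/2749)) = 252/(-6936 + √105343134221/2749)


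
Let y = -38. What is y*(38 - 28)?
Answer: -380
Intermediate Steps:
y*(38 - 28) = -38*(38 - 28) = -38*10 = -380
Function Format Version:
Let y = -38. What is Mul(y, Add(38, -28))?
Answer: -380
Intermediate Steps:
Mul(y, Add(38, -28)) = Mul(-38, Add(38, -28)) = Mul(-38, 10) = -380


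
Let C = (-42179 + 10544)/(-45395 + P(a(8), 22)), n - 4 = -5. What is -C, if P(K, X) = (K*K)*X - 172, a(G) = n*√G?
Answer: -1665/2389 ≈ -0.69694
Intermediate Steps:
n = -1 (n = 4 - 5 = -1)
a(G) = -√G
P(K, X) = -172 + X*K² (P(K, X) = K²*X - 172 = X*K² - 172 = -172 + X*K²)
C = 1665/2389 (C = (-42179 + 10544)/(-45395 + (-172 + 22*(-√8)²)) = -31635/(-45395 + (-172 + 22*(-2*√2)²)) = -31635/(-45395 + (-172 + 22*8)) = -31635/(-45395 + (-172 + 176)) = -31635/(-45395 + 4) = -31635/(-45391) = -31635*(-1/45391) = 1665/2389 ≈ 0.69694)
-C = -1*1665/2389 = -1665/2389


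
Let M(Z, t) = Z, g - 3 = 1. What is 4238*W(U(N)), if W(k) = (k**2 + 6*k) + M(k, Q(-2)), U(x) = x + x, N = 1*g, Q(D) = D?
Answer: 508560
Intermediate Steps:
g = 4 (g = 3 + 1 = 4)
N = 4 (N = 1*4 = 4)
U(x) = 2*x
W(k) = k**2 + 7*k (W(k) = (k**2 + 6*k) + k = k**2 + 7*k)
4238*W(U(N)) = 4238*((2*4)*(7 + 2*4)) = 4238*(8*(7 + 8)) = 4238*(8*15) = 4238*120 = 508560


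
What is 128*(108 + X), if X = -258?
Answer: -19200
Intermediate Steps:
128*(108 + X) = 128*(108 - 258) = 128*(-150) = -19200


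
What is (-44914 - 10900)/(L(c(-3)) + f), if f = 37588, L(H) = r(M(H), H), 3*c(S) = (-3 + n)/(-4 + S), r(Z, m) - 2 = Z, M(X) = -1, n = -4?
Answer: -55814/37589 ≈ -1.4848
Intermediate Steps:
r(Z, m) = 2 + Z
c(S) = -7/(3*(-4 + S)) (c(S) = ((-3 - 4)/(-4 + S))/3 = (-7/(-4 + S))/3 = -7/(3*(-4 + S)))
L(H) = 1 (L(H) = 2 - 1 = 1)
(-44914 - 10900)/(L(c(-3)) + f) = (-44914 - 10900)/(1 + 37588) = -55814/37589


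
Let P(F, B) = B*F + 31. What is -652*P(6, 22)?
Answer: -106276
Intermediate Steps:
P(F, B) = 31 + B*F
-652*P(6, 22) = -652*(31 + 22*6) = -652*(31 + 132) = -652*163 = -106276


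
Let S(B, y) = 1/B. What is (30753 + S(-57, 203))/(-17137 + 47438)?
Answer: 1752920/1727157 ≈ 1.0149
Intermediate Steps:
(30753 + S(-57, 203))/(-17137 + 47438) = (30753 + 1/(-57))/(-17137 + 47438) = (30753 - 1/57)/30301 = (1752920/57)*(1/30301) = 1752920/1727157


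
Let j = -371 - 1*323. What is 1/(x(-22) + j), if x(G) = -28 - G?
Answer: -1/700 ≈ -0.0014286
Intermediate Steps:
j = -694 (j = -371 - 323 = -694)
1/(x(-22) + j) = 1/((-28 - 1*(-22)) - 694) = 1/((-28 + 22) - 694) = 1/(-6 - 694) = 1/(-700) = -1/700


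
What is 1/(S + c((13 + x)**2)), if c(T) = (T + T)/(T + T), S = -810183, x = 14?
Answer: -1/810182 ≈ -1.2343e-6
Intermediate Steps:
c(T) = 1 (c(T) = (2*T)/((2*T)) = (2*T)*(1/(2*T)) = 1)
1/(S + c((13 + x)**2)) = 1/(-810183 + 1) = 1/(-810182) = -1/810182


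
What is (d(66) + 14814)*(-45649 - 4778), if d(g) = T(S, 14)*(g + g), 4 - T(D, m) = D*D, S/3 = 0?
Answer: -773651034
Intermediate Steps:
S = 0 (S = 3*0 = 0)
T(D, m) = 4 - D**2 (T(D, m) = 4 - D*D = 4 - D**2)
d(g) = 8*g (d(g) = (4 - 1*0**2)*(g + g) = (4 - 1*0)*(2*g) = (4 + 0)*(2*g) = 4*(2*g) = 8*g)
(d(66) + 14814)*(-45649 - 4778) = (8*66 + 14814)*(-45649 - 4778) = (528 + 14814)*(-50427) = 15342*(-50427) = -773651034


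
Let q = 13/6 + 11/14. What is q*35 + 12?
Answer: 346/3 ≈ 115.33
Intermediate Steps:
q = 62/21 (q = 13*(⅙) + 11*(1/14) = 13/6 + 11/14 = 62/21 ≈ 2.9524)
q*35 + 12 = (62/21)*35 + 12 = 310/3 + 12 = 346/3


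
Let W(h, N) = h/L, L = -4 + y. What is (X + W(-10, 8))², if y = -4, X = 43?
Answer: 31329/16 ≈ 1958.1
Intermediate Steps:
L = -8 (L = -4 - 4 = -8)
W(h, N) = -h/8 (W(h, N) = h/(-8) = h*(-⅛) = -h/8)
(X + W(-10, 8))² = (43 - ⅛*(-10))² = (43 + 5/4)² = (177/4)² = 31329/16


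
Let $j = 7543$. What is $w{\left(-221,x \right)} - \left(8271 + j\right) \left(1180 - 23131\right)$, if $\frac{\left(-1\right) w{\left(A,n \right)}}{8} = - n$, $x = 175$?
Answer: $347134514$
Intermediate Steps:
$w{\left(A,n \right)} = 8 n$ ($w{\left(A,n \right)} = - 8 \left(- n\right) = 8 n$)
$w{\left(-221,x \right)} - \left(8271 + j\right) \left(1180 - 23131\right) = 8 \cdot 175 - \left(8271 + 7543\right) \left(1180 - 23131\right) = 1400 - 15814 \left(-21951\right) = 1400 - -347133114 = 1400 + 347133114 = 347134514$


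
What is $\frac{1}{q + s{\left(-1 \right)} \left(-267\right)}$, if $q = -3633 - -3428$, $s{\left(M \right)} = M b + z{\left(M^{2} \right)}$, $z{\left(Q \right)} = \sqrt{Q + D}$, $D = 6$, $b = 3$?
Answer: $- \frac{596}{143807} - \frac{267 \sqrt{7}}{143807} \approx -0.0090567$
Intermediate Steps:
$z{\left(Q \right)} = \sqrt{6 + Q}$ ($z{\left(Q \right)} = \sqrt{Q + 6} = \sqrt{6 + Q}$)
$s{\left(M \right)} = \sqrt{6 + M^{2}} + 3 M$ ($s{\left(M \right)} = M 3 + \sqrt{6 + M^{2}} = 3 M + \sqrt{6 + M^{2}} = \sqrt{6 + M^{2}} + 3 M$)
$q = -205$ ($q = -3633 + 3428 = -205$)
$\frac{1}{q + s{\left(-1 \right)} \left(-267\right)} = \frac{1}{-205 + \left(\sqrt{6 + \left(-1\right)^{2}} + 3 \left(-1\right)\right) \left(-267\right)} = \frac{1}{-205 + \left(\sqrt{6 + 1} - 3\right) \left(-267\right)} = \frac{1}{-205 + \left(\sqrt{7} - 3\right) \left(-267\right)} = \frac{1}{-205 + \left(-3 + \sqrt{7}\right) \left(-267\right)} = \frac{1}{-205 + \left(801 - 267 \sqrt{7}\right)} = \frac{1}{596 - 267 \sqrt{7}}$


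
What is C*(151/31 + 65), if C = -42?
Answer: -90972/31 ≈ -2934.6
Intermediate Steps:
C*(151/31 + 65) = -42*(151/31 + 65) = -42*2166/31 = -90972/31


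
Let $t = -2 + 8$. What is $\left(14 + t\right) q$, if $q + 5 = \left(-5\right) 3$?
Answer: $-400$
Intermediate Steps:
$t = 6$
$q = -20$ ($q = -5 - 15 = -20$)
$\left(14 + t\right) q = \left(14 + 6\right) \left(-20\right) = 20 \left(-20\right) = -400$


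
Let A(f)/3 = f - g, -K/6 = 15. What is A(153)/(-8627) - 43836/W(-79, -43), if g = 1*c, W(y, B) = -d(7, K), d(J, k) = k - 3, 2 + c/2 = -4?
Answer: -126073069/267437 ≈ -471.41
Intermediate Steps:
K = -90 (K = -6*15 = -90)
c = -12 (c = -4 + 2*(-4) = -4 - 8 = -12)
d(J, k) = -3 + k
W(y, B) = 93 (W(y, B) = -(-3 - 90) = -1*(-93) = 93)
g = -12 (g = 1*(-12) = -12)
A(f) = 36 + 3*f (A(f) = 3*(f - 1*(-12)) = 3*(f + 12) = 3*(12 + f) = 36 + 3*f)
A(153)/(-8627) - 43836/W(-79, -43) = (36 + 3*153)/(-8627) - 43836/93 = (36 + 459)*(-1/8627) - 43836*1/93 = 495*(-1/8627) - 14612/31 = -495/8627 - 14612/31 = -126073069/267437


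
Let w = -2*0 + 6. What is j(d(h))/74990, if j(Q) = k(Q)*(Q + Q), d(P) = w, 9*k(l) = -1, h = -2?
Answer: -2/112485 ≈ -1.7780e-5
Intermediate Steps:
k(l) = -⅑ (k(l) = (⅑)*(-1) = -⅑)
w = 6 (w = 0 + 6 = 6)
d(P) = 6
j(Q) = -2*Q/9 (j(Q) = -(Q + Q)/9 = -2*Q/9)
j(d(h))/74990 = -2/9*6/74990 = -4/3*1/74990 = -2/112485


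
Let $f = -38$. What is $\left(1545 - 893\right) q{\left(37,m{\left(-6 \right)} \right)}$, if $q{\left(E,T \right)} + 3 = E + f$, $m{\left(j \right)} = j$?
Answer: $-2608$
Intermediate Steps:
$q{\left(E,T \right)} = -41 + E$ ($q{\left(E,T \right)} = -3 + \left(E - 38\right) = -3 + \left(-38 + E\right) = -41 + E$)
$\left(1545 - 893\right) q{\left(37,m{\left(-6 \right)} \right)} = \left(1545 - 893\right) \left(-41 + 37\right) = 652 \left(-4\right) = -2608$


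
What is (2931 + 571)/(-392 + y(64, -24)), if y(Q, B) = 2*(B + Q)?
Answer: -1751/156 ≈ -11.224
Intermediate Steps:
y(Q, B) = 2*B + 2*Q
(2931 + 571)/(-392 + y(64, -24)) = (2931 + 571)/(-392 + (2*(-24) + 2*64)) = 3502/(-392 + (-48 + 128)) = 3502/(-392 + 80) = 3502/(-312) = 3502*(-1/312) = -1751/156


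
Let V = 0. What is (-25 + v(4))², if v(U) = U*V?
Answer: 625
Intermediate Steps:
v(U) = 0 (v(U) = U*0 = 0)
(-25 + v(4))² = (-25 + 0)² = (-25)² = 625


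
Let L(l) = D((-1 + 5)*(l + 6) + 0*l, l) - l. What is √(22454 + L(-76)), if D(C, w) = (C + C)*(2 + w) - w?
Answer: √64046 ≈ 253.07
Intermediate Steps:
D(C, w) = -w + 2*C*(2 + w) (D(C, w) = (2*C)*(2 + w) - w = 2*C*(2 + w) - w = -w + 2*C*(2 + w))
L(l) = 96 + 14*l + 2*l*(24 + 4*l) (L(l) = (-l + 4*((-1 + 5)*(l + 6) + 0*l) + 2*((-1 + 5)*(l + 6) + 0*l)*l) - l = (-l + 4*(4*(6 + l) + 0) + 2*(4*(6 + l) + 0)*l) - l = (-l + 4*((24 + 4*l) + 0) + 2*((24 + 4*l) + 0)*l) - l = (-l + 4*(24 + 4*l) + 2*(24 + 4*l)*l) - l = (-l + (96 + 16*l) + 2*l*(24 + 4*l)) - l = (96 + 15*l + 2*l*(24 + 4*l)) - l = 96 + 14*l + 2*l*(24 + 4*l))
√(22454 + L(-76)) = √(22454 + (96 + 8*(-76)² + 62*(-76))) = √(22454 + (96 + 8*5776 - 4712)) = √(22454 + (96 + 46208 - 4712)) = √(22454 + 41592) = √64046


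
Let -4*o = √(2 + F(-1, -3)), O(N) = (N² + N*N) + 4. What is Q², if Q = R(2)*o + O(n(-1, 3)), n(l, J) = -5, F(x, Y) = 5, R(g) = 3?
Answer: 46719/16 - 81*√7 ≈ 2705.6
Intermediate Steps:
O(N) = 4 + 2*N² (O(N) = (N² + N²) + 4 = 2*N² + 4 = 4 + 2*N²)
o = -√7/4 (o = -√(2 + 5)/4 = -√7/4 ≈ -0.66144)
Q = 54 - 3*√7/4 (Q = 3*(-√7/4) + (4 + 2*(-5)²) = -3*√7/4 + (4 + 2*25) = -3*√7/4 + (4 + 50) = -3*√7/4 + 54 = 54 - 3*√7/4 ≈ 52.016)
Q² = (54 - 3*√7/4)²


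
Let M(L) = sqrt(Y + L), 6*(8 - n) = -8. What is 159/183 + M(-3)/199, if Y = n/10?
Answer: 53/61 + I*sqrt(465)/2985 ≈ 0.86885 + 0.0072241*I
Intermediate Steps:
n = 28/3 (n = 8 - 1/6*(-8) = 8 + 4/3 = 28/3 ≈ 9.3333)
Y = 14/15 (Y = (28/3)/10 = (28/3)*(1/10) = 14/15 ≈ 0.93333)
M(L) = sqrt(14/15 + L)
159/183 + M(-3)/199 = 159/183 + (sqrt(210 + 225*(-3))/15)/199 = 159*(1/183) + (sqrt(210 - 675)/15)*(1/199) = 53/61 + (sqrt(-465)/15)*(1/199) = 53/61 + ((I*sqrt(465))/15)*(1/199) = 53/61 + (I*sqrt(465)/15)*(1/199) = 53/61 + I*sqrt(465)/2985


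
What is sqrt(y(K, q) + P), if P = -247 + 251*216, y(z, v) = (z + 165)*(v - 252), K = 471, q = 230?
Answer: sqrt(39977) ≈ 199.94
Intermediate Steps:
y(z, v) = (-252 + v)*(165 + z) (y(z, v) = (165 + z)*(-252 + v) = (-252 + v)*(165 + z))
P = 53969 (P = -247 + 54216 = 53969)
sqrt(y(K, q) + P) = sqrt((-41580 - 252*471 + 165*230 + 230*471) + 53969) = sqrt((-41580 - 118692 + 37950 + 108330) + 53969) = sqrt(-13992 + 53969) = sqrt(39977)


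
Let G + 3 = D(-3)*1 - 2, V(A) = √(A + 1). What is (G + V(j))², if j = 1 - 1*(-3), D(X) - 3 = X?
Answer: (-5 + √5)² ≈ 7.6393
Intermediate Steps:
D(X) = 3 + X
j = 4 (j = 1 + 3 = 4)
V(A) = √(1 + A)
G = -5 (G = -3 + ((3 - 3)*1 - 2) = -3 + (0*1 - 2) = -3 + (0 - 2) = -3 - 2 = -5)
(G + V(j))² = (-5 + √(1 + 4))² = (-5 + √5)²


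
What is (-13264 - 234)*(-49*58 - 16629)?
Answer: 262819558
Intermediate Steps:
(-13264 - 234)*(-49*58 - 16629) = -13498*(-2842 - 16629) = -13498*(-19471) = 262819558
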